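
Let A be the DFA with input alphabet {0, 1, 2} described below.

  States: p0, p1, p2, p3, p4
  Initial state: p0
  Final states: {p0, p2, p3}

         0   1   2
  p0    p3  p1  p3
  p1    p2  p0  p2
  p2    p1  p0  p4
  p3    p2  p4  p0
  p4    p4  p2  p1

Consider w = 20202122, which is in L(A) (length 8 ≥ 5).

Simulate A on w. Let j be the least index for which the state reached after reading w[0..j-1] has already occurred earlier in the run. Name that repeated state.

p4

Run of A on w = 2 0 2 0 2 1 2 2:
  step 0: p0  (start)
  step 1: p3  (read 2: p0→p3)
  step 2: p2  (read 0: p3→p2)
  step 3: p4  (read 2: p2→p4)
  step 4: p4  (read 0: p4→p4)   ← first repeat (p4 seen earlier)
  step 5: p1  (read 2: p4→p1)
  step 6: p0  (read 1: p1→p0)
  step 7: p3  (read 2: p0→p3)
  step 8: p0  (read 2: p3→p0)

The earliest repeat is at step j = 4: A is in p4, which it already visited at step i = 3.
Since A has 5 states, any run of length ≥ 5 visits 5+1 states, so by pigeonhole some state repeats within the first 5 steps — that repeat gives the pumpable loop.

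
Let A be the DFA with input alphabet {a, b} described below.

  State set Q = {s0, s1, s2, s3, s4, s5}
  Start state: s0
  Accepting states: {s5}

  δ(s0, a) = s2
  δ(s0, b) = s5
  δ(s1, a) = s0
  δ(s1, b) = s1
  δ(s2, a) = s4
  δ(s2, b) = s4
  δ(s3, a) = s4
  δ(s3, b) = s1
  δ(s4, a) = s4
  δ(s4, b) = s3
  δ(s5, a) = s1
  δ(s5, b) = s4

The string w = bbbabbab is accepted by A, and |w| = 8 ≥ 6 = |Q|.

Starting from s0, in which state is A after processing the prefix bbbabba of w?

s0

Run of A on the first 7 characters of w = b b b a b b a:
  step 0: s0  (start)
  step 1: s5  (read b: s0→s5)
  step 2: s4  (read b: s5→s4)
  step 3: s3  (read b: s4→s3)
  step 4: s4  (read a: s3→s4)
  step 5: s3  (read b: s4→s3)
  step 6: s1  (read b: s3→s1)
  step 7: s0  (read a: s1→s0)

After reading 7 characters, A is in state s0.
(This kind of state-tracing is the core of the pumping-lemma construction: with 6 states, pigeonhole forces a repeat within the first 6 steps.)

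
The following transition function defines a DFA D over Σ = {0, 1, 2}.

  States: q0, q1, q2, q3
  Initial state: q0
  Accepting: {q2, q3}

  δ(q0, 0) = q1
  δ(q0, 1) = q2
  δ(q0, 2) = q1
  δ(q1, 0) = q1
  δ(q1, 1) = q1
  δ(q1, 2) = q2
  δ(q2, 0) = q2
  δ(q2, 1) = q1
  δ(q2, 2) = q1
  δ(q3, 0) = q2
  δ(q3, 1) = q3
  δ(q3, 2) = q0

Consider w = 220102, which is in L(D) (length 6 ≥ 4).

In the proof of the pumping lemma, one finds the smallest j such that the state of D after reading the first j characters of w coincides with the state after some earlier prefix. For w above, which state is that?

State sequence: q0 -2-> q1 -2-> q2 -0-> q2 -1-> q1 -0-> q1 -2-> q2
First repeat at step 3: q2 was already visited.

The earliest repeat is at step j = 3: D is in q2, which it already visited at step i = 2.
Pumping length from the standard proof: p = 4 (the number of states). The repeated state found above gives |xy| = j ≤ 4 and |y| = j − i ≥ 1.

q2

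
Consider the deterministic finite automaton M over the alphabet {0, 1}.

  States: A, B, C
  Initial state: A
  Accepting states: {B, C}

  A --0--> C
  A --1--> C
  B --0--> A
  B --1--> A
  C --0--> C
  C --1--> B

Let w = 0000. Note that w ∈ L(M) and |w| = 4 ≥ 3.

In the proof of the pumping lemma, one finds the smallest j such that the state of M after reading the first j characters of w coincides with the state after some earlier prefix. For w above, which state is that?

C

Run of M on w = 0 0 0 0:
  step 0: A  (start)
  step 1: C  (read 0: A→C)
  step 2: C  (read 0: C→C)   ← first repeat (C seen earlier)
  step 3: C  (read 0: C→C)
  step 4: C  (read 0: C→C)

The earliest repeat is at step j = 2: M is in C, which it already visited at step i = 1.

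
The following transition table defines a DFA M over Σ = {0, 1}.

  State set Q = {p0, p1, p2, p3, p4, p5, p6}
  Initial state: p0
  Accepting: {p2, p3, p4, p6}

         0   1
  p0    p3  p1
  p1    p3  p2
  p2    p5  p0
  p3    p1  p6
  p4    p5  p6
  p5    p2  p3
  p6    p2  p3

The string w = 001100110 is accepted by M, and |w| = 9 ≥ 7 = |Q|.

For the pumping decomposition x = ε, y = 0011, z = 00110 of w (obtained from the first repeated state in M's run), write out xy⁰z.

00110

xy⁰z = xz = ε·00110 = 00110.
Reading y = 0011 takes M from p0 back to p0, so after x the machine is still in p0, and z then leads to the accepting state p3. Hence 00110 ∈ L(M).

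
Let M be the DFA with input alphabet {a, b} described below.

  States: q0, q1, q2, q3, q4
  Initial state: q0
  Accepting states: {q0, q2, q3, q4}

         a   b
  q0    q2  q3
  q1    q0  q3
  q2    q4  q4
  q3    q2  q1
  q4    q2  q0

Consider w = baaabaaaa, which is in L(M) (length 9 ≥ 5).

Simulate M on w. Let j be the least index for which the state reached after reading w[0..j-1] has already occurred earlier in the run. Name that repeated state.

Run of M on w = b a a a b a a a a:
  step 0: q0  (start)
  step 1: q3  (read b: q0→q3)
  step 2: q2  (read a: q3→q2)
  step 3: q4  (read a: q2→q4)
  step 4: q2  (read a: q4→q2)   ← first repeat (q2 seen earlier)
  step 5: q4  (read b: q2→q4)
  step 6: q2  (read a: q4→q2)
  step 7: q4  (read a: q2→q4)
  step 8: q2  (read a: q4→q2)
  step 9: q4  (read a: q2→q4)

The earliest repeat is at step j = 4: M is in q2, which it already visited at step i = 2.
The DFA has 5 states, so the proof of the pumping lemma guarantees a repeated state among the first 5+1 visited; the segment between the two visits is the pumpable y.

q2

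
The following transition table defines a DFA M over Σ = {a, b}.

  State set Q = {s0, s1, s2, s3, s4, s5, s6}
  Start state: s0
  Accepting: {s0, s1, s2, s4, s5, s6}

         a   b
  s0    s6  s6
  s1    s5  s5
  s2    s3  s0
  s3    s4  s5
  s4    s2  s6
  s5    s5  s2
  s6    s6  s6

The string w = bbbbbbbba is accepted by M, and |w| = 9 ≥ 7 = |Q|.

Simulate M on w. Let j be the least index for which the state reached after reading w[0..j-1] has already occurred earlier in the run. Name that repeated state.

s6

Run of M on w = b b b b b b b b a:
  step 0: s0  (start)
  step 1: s6  (read b: s0→s6)
  step 2: s6  (read b: s6→s6)   ← first repeat (s6 seen earlier)
  step 3: s6  (read b: s6→s6)
  step 4: s6  (read b: s6→s6)
  step 5: s6  (read b: s6→s6)
  step 6: s6  (read b: s6→s6)
  step 7: s6  (read b: s6→s6)
  step 8: s6  (read b: s6→s6)
  step 9: s6  (read a: s6→s6)

The earliest repeat is at step j = 2: M is in s6, which it already visited at step i = 1.
Pumping length from the standard proof: p = 7 (the number of states). The repeated state found above gives |xy| = j ≤ 7 and |y| = j − i ≥ 1.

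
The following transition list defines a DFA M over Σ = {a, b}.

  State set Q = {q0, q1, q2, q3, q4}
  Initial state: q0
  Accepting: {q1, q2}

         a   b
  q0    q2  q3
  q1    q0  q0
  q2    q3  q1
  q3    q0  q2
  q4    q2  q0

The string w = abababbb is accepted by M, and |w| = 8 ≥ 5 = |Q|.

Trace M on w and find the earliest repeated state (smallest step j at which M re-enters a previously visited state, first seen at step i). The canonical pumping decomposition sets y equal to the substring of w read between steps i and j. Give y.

State sequence: q0 -a-> q2 -b-> q1 -a-> q0 -b-> q3 -a-> q0 -b-> q3 -b-> q2 -b-> q1
First repeat at step 3: q0 was already visited.

So i = 0, j = 3, giving x = w[0:0] = ε, y = w[0:3] = aba, z = w[3:8] = babbb.
Check: |xy| = 3 ≤ 5 and |y| = 3 ≥ 1. Reading y takes M from q0 back to q0, so every xyⁱz is accepted.

aba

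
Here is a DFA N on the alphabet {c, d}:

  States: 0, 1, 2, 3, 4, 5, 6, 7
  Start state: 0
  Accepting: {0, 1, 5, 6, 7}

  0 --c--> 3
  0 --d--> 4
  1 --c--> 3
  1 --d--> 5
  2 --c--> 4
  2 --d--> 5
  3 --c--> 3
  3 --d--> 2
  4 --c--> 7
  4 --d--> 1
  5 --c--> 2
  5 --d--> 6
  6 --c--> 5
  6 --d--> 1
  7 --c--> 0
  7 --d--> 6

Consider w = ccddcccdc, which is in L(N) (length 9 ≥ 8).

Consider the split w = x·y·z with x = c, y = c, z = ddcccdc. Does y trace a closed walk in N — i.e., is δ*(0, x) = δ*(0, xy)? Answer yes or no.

State sequence: 0 -c-> 3 -c-> 3

After x (step 1): 3. After xy (step 2): 3.
They match, so y = c drives N around a cycle from 3 back to itself; pumping y any number of times keeps N in 3 before reading z, and xyⁱz ∈ L(N) for every i ≥ 0.

yes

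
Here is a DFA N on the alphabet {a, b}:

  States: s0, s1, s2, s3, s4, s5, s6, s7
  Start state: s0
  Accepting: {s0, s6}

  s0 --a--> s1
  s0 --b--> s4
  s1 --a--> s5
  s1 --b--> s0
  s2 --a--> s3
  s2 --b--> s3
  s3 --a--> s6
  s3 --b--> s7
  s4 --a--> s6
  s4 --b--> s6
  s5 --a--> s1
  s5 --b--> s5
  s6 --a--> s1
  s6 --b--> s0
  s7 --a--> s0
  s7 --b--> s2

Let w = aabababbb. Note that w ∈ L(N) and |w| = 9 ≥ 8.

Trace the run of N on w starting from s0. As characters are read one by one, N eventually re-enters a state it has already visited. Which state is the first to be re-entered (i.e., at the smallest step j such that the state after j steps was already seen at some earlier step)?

State sequence: s0 -a-> s1 -a-> s5 -b-> s5 -a-> s1 -b-> s0 -a-> s1 -b-> s0 -b-> s4 -b-> s6
First repeat at step 3: s5 was already visited.

The earliest repeat is at step j = 3: N is in s5, which it already visited at step i = 2.
The DFA has 8 states, so the proof of the pumping lemma guarantees a repeated state among the first 8+1 visited; the segment between the two visits is the pumpable y.

s5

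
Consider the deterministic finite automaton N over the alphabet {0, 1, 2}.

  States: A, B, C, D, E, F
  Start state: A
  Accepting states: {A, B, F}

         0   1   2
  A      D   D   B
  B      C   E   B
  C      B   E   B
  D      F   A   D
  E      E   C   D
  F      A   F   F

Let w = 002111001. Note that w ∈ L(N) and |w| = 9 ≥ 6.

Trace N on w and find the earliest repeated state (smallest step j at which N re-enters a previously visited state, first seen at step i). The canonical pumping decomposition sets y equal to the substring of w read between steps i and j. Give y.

Run of N on w = 0 0 2 1 1 1 0 0 1:
  step 0: A  (start)
  step 1: D  (read 0: A→D)
  step 2: F  (read 0: D→F)
  step 3: F  (read 2: F→F)   ← first repeat (F seen earlier)
  step 4: F  (read 1: F→F)
  step 5: F  (read 1: F→F)
  step 6: F  (read 1: F→F)
  step 7: A  (read 0: F→A)
  step 8: D  (read 0: A→D)
  step 9: A  (read 1: D→A)

So i = 2, j = 3, giving x = w[0:2] = 00, y = w[2:3] = 2, z = w[3:9] = 111001.
Check: |xy| = 3 ≤ 6 and |y| = 1 ≥ 1. Reading y takes N from F back to F, so every xyⁱz is accepted.

2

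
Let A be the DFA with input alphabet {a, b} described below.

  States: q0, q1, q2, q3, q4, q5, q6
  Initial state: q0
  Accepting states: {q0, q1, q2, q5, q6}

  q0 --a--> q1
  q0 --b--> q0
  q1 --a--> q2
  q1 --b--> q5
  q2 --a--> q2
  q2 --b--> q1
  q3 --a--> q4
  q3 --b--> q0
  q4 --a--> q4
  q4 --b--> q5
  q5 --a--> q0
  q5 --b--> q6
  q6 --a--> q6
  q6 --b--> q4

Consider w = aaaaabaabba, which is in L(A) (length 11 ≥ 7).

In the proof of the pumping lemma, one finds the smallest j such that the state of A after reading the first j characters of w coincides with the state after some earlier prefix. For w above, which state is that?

State sequence: q0 -a-> q1 -a-> q2 -a-> q2 -a-> q2 -a-> q2 -b-> q1 -a-> q2 -a-> q2 -b-> q1 -b-> q5 -a-> q0
First repeat at step 3: q2 was already visited.

The earliest repeat is at step j = 3: A is in q2, which it already visited at step i = 2.
The DFA has 7 states, so the proof of the pumping lemma guarantees a repeated state among the first 7+1 visited; the segment between the two visits is the pumpable y.

q2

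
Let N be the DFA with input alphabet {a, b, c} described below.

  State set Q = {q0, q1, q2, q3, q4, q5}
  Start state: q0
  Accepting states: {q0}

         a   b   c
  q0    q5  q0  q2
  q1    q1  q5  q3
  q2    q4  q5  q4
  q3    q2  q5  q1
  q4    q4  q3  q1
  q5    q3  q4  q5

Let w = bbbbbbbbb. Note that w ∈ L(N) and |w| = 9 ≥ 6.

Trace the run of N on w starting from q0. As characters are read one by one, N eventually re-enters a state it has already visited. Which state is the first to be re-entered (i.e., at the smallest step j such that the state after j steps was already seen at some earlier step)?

q0

State sequence: q0 -b-> q0 -b-> q0 -b-> q0 -b-> q0 -b-> q0 -b-> q0 -b-> q0 -b-> q0 -b-> q0
First repeat at step 1: q0 was already visited.

The earliest repeat is at step j = 1: N is in q0, which it already visited at step i = 0.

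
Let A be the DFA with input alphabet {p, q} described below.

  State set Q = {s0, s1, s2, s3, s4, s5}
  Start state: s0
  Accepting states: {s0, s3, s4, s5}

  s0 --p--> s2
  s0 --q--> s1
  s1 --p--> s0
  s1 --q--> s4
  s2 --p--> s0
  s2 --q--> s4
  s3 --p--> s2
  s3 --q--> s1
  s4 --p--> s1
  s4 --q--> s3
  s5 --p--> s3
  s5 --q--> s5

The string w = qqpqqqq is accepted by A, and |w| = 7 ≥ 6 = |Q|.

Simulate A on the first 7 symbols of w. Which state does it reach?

State sequence: s0 -q-> s1 -q-> s4 -p-> s1 -q-> s4 -q-> s3 -q-> s1 -q-> s4

After reading 7 characters, A is in state s4.
(This kind of state-tracing is the core of the pumping-lemma construction: with 6 states, pigeonhole forces a repeat within the first 6 steps.)

s4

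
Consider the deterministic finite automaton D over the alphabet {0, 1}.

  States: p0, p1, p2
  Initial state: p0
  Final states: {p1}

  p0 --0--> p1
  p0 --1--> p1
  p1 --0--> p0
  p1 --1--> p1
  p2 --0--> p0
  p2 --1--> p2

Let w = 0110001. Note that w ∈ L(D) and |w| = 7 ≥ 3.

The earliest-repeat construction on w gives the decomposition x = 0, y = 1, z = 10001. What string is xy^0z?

xy⁰z = xz = 0·10001 = 010001.
Reading y = 1 takes D from p1 back to p1, so after x the machine is still in p1, and z then leads to the accepting state p1. Hence 010001 ∈ L(D).

010001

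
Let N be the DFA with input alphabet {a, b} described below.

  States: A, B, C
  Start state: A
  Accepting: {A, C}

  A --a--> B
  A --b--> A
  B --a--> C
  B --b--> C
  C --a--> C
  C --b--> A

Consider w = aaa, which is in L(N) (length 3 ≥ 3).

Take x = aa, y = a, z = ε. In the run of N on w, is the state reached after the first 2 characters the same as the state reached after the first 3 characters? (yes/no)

Run of N on the first 3 characters of w = a a a:
  step 0: A  (start)
  step 1: B  (read a: A→B)
  step 2: C  (read a: B→C)
  step 3: C  (read a: C→C)

After x (step 2): C. After xy (step 3): C.
They match, so y = a drives N around a cycle from C back to itself; pumping y any number of times keeps N in C before reading z, and xyⁱz ∈ L(N) for every i ≥ 0.

yes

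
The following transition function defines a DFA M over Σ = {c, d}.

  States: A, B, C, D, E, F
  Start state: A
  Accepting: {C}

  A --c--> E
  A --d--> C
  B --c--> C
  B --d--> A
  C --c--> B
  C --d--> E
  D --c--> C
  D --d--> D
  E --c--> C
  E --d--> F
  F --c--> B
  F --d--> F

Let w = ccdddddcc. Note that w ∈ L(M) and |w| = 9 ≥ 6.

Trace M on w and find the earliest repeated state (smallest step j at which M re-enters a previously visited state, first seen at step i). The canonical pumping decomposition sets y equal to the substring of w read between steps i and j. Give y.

cd

State sequence: A -c-> E -c-> C -d-> E -d-> F -d-> F -d-> F -d-> F -c-> B -c-> C
First repeat at step 3: E was already visited.

So i = 1, j = 3, giving x = w[0:1] = c, y = w[1:3] = cd, z = w[3:9] = ddddcc.
Check: |xy| = 3 ≤ 6 and |y| = 2 ≥ 1. Reading y takes M from E back to E, so every xyⁱz is accepted.
Since M has 6 states, any run of length ≥ 6 visits 6+1 states, so by pigeonhole some state repeats within the first 6 steps — that repeat gives the pumpable loop.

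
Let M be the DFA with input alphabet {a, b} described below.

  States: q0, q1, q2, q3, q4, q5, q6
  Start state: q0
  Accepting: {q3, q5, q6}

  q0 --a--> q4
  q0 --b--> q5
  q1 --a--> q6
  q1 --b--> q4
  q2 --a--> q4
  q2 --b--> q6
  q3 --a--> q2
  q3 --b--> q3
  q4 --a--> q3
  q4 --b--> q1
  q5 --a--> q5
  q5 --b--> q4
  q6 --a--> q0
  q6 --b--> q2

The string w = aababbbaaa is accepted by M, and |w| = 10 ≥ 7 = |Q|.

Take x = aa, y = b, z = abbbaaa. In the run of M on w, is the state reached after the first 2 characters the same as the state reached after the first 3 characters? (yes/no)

State sequence: q0 -a-> q4 -a-> q3 -b-> q3

After x (step 2): q3. After xy (step 3): q3.
They match, so y = b drives M around a cycle from q3 back to itself; pumping y any number of times keeps M in q3 before reading z, and xyⁱz ∈ L(M) for every i ≥ 0.

yes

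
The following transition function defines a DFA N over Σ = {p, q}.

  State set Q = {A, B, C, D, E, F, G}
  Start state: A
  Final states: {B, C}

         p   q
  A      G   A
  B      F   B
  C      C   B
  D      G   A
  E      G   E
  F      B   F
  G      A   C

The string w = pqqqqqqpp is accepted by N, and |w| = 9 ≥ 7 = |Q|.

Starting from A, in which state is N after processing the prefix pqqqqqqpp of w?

State sequence: A -p-> G -q-> C -q-> B -q-> B -q-> B -q-> B -q-> B -p-> F -p-> B

After reading 9 characters, N is in state B.
(This kind of state-tracing is the core of the pumping-lemma construction: with 7 states, pigeonhole forces a repeat within the first 7 steps.)

B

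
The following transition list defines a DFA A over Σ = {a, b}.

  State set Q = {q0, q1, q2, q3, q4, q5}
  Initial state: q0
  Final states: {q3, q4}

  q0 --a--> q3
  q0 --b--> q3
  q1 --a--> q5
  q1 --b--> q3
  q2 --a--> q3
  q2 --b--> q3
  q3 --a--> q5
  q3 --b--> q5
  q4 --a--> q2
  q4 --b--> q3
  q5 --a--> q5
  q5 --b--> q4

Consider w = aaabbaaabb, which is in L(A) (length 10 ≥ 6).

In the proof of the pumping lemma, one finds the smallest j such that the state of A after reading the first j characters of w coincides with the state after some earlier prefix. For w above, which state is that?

Run of A on w = a a a b b a a a b b:
  step 0: q0  (start)
  step 1: q3  (read a: q0→q3)
  step 2: q5  (read a: q3→q5)
  step 3: q5  (read a: q5→q5)   ← first repeat (q5 seen earlier)
  step 4: q4  (read b: q5→q4)
  step 5: q3  (read b: q4→q3)
  step 6: q5  (read a: q3→q5)
  step 7: q5  (read a: q5→q5)
  step 8: q5  (read a: q5→q5)
  step 9: q4  (read b: q5→q4)
  step 10: q3  (read b: q4→q3)

The earliest repeat is at step j = 3: A is in q5, which it already visited at step i = 2.
Pumping length from the standard proof: p = 6 (the number of states). The repeated state found above gives |xy| = j ≤ 6 and |y| = j − i ≥ 1.

q5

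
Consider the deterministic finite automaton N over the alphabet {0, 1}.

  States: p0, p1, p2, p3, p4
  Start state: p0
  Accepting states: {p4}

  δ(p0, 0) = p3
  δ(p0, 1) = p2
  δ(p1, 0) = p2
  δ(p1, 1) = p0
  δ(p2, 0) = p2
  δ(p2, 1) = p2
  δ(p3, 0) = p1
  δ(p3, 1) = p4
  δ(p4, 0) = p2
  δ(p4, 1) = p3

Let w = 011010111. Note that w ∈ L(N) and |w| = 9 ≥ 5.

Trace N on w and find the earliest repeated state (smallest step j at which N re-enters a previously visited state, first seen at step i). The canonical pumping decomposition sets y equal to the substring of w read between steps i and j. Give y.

State sequence: p0 -0-> p3 -1-> p4 -1-> p3 -0-> p1 -1-> p0 -0-> p3 -1-> p4 -1-> p3 -1-> p4
First repeat at step 3: p3 was already visited.

So i = 1, j = 3, giving x = w[0:1] = 0, y = w[1:3] = 11, z = w[3:9] = 010111.
Check: |xy| = 3 ≤ 5 and |y| = 2 ≥ 1. Reading y takes N from p3 back to p3, so every xyⁱz is accepted.
With |Q| = 5, pigeonhole forces a state repeat no later than step 5; the substring read between the first and second visits to that state can be pumped.

11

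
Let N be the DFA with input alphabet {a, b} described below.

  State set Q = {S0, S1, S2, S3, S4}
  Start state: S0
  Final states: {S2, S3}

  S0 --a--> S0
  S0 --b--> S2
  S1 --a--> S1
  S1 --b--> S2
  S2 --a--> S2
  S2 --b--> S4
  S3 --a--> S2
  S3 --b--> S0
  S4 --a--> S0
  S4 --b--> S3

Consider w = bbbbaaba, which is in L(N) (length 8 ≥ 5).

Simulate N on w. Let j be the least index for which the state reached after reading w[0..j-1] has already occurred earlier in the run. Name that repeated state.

Run of N on w = b b b b a a b a:
  step 0: S0  (start)
  step 1: S2  (read b: S0→S2)
  step 2: S4  (read b: S2→S4)
  step 3: S3  (read b: S4→S3)
  step 4: S0  (read b: S3→S0)   ← first repeat (S0 seen earlier)
  step 5: S0  (read a: S0→S0)
  step 6: S0  (read a: S0→S0)
  step 7: S2  (read b: S0→S2)
  step 8: S2  (read a: S2→S2)

The earliest repeat is at step j = 4: N is in S0, which it already visited at step i = 0.
Since N has 5 states, any run of length ≥ 5 visits 5+1 states, so by pigeonhole some state repeats within the first 5 steps — that repeat gives the pumpable loop.

S0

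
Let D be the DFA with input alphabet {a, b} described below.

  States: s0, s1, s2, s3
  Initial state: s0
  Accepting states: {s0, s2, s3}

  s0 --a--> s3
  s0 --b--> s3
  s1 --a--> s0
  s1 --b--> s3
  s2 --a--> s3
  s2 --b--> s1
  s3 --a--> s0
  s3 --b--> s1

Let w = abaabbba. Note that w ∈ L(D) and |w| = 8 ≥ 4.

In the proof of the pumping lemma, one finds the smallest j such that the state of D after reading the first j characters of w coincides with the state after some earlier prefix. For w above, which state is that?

State sequence: s0 -a-> s3 -b-> s1 -a-> s0 -a-> s3 -b-> s1 -b-> s3 -b-> s1 -a-> s0
First repeat at step 3: s0 was already visited.

The earliest repeat is at step j = 3: D is in s0, which it already visited at step i = 0.
The DFA has 4 states, so the proof of the pumping lemma guarantees a repeated state among the first 4+1 visited; the segment between the two visits is the pumpable y.

s0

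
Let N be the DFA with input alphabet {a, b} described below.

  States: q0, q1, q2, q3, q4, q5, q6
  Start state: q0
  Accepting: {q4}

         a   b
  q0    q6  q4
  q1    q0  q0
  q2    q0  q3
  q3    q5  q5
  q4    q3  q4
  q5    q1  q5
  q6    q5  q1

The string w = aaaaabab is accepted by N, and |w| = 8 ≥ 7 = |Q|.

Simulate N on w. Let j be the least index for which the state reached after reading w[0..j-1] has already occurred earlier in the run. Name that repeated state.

q0

Run of N on w = a a a a a b a b:
  step 0: q0  (start)
  step 1: q6  (read a: q0→q6)
  step 2: q5  (read a: q6→q5)
  step 3: q1  (read a: q5→q1)
  step 4: q0  (read a: q1→q0)   ← first repeat (q0 seen earlier)
  step 5: q6  (read a: q0→q6)
  step 6: q1  (read b: q6→q1)
  step 7: q0  (read a: q1→q0)
  step 8: q4  (read b: q0→q4)

The earliest repeat is at step j = 4: N is in q0, which it already visited at step i = 0.
Since N has 7 states, any run of length ≥ 7 visits 7+1 states, so by pigeonhole some state repeats within the first 7 steps — that repeat gives the pumpable loop.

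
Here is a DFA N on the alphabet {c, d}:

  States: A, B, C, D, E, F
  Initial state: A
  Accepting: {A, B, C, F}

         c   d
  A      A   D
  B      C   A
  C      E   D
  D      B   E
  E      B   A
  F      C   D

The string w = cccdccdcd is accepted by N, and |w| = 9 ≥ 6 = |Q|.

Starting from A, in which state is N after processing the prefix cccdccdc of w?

Run of N on the first 8 characters of w = c c c d c c d c:
  step 0: A  (start)
  step 1: A  (read c: A→A)
  step 2: A  (read c: A→A)
  step 3: A  (read c: A→A)
  step 4: D  (read d: A→D)
  step 5: B  (read c: D→B)
  step 6: C  (read c: B→C)
  step 7: D  (read d: C→D)
  step 8: B  (read c: D→B)

After reading 8 characters, N is in state B.

B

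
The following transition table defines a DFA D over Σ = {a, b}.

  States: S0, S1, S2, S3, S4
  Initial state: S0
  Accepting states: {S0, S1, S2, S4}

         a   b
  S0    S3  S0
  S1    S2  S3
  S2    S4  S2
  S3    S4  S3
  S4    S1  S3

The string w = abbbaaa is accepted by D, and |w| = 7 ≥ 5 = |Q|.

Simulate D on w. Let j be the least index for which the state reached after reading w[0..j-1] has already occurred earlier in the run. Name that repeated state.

Run of D on w = a b b b a a a:
  step 0: S0  (start)
  step 1: S3  (read a: S0→S3)
  step 2: S3  (read b: S3→S3)   ← first repeat (S3 seen earlier)
  step 3: S3  (read b: S3→S3)
  step 4: S3  (read b: S3→S3)
  step 5: S4  (read a: S3→S4)
  step 6: S1  (read a: S4→S1)
  step 7: S2  (read a: S1→S2)

The earliest repeat is at step j = 2: D is in S3, which it already visited at step i = 1.
Pumping length from the standard proof: p = 5 (the number of states). The repeated state found above gives |xy| = j ≤ 5 and |y| = j − i ≥ 1.

S3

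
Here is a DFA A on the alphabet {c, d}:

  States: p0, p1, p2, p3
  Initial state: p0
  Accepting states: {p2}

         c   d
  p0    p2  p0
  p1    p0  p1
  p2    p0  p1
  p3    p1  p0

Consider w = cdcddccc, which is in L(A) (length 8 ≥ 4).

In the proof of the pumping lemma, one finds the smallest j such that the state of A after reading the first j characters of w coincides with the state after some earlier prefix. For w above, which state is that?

Run of A on w = c d c d d c c c:
  step 0: p0  (start)
  step 1: p2  (read c: p0→p2)
  step 2: p1  (read d: p2→p1)
  step 3: p0  (read c: p1→p0)   ← first repeat (p0 seen earlier)
  step 4: p0  (read d: p0→p0)
  step 5: p0  (read d: p0→p0)
  step 6: p2  (read c: p0→p2)
  step 7: p0  (read c: p2→p0)
  step 8: p2  (read c: p0→p2)

The earliest repeat is at step j = 3: A is in p0, which it already visited at step i = 0.
With |Q| = 4, pigeonhole forces a state repeat no later than step 4; the substring read between the first and second visits to that state can be pumped.

p0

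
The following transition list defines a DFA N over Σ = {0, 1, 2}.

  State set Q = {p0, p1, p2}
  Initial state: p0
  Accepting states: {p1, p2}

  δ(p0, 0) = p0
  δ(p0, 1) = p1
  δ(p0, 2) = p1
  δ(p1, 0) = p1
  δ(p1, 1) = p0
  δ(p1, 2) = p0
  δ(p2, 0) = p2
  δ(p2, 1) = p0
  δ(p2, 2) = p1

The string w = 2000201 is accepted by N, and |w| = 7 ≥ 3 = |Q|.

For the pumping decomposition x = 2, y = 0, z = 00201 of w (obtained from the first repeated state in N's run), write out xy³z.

xy^3z = 2·0·0·0·00201 = 200000201.
Reading y = 0 takes N from p1 back to p1, so after x·y·y·y the machine is still in p1, and z then leads to the accepting state p1. Hence 200000201 ∈ L(N).

200000201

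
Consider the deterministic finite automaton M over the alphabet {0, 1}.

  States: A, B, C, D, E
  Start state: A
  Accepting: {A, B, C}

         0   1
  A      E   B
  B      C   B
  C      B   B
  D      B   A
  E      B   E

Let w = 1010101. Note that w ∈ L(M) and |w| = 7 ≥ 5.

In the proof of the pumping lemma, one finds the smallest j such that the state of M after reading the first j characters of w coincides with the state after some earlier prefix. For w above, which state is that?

B

State sequence: A -1-> B -0-> C -1-> B -0-> C -1-> B -0-> C -1-> B
First repeat at step 3: B was already visited.

The earliest repeat is at step j = 3: M is in B, which it already visited at step i = 1.
Since M has 5 states, any run of length ≥ 5 visits 5+1 states, so by pigeonhole some state repeats within the first 5 steps — that repeat gives the pumpable loop.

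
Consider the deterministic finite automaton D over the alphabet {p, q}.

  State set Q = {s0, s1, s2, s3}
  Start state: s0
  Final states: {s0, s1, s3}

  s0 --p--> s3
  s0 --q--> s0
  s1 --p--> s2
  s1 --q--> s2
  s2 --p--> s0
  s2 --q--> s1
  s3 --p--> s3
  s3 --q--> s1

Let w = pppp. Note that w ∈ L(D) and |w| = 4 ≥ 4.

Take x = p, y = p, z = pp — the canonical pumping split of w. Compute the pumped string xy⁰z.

ppp

xy⁰z = xz = p·pp = ppp.
Reading y = p takes D from s3 back to s3, so after x the machine is still in s3, and z then leads to the accepting state s3. Hence ppp ∈ L(D).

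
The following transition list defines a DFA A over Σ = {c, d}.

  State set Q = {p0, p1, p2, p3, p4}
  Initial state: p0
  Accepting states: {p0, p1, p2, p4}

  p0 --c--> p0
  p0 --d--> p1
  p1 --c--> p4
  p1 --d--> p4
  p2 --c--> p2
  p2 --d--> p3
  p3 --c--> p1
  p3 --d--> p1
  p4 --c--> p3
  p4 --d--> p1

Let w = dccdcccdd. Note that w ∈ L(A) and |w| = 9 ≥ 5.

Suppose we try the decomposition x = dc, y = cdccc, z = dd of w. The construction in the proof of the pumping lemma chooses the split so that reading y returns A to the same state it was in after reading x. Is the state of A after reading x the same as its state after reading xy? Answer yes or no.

Run of A on the first 7 characters of w = d c c d c c c:
  step 0: p0  (start)
  step 1: p1  (read d: p0→p1)
  step 2: p4  (read c: p1→p4)
  step 3: p3  (read c: p4→p3)
  step 4: p1  (read d: p3→p1)
  step 5: p4  (read c: p1→p4)
  step 6: p3  (read c: p4→p3)
  step 7: p1  (read c: p3→p1)

After x (step 2): p4. After xy (step 7): p1.
They differ (p4 ≠ p1), so y is not a cycle from the state after x; this split is not the one the pumping-lemma construction produces, and pumping y need not keep the string in L(A).

no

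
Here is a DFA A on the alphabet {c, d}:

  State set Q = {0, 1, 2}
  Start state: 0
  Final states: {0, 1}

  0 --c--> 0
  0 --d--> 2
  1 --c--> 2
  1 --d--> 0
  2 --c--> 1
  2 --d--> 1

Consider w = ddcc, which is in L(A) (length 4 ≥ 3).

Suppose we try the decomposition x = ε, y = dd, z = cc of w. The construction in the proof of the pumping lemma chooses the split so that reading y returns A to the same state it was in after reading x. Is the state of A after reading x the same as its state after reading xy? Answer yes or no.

no

State sequence: 0 -d-> 2 -d-> 1

After x (step 0): 0. After xy (step 2): 1.
They differ (0 ≠ 1), so y is not a cycle from the state after x; this split is not the one the pumping-lemma construction produces, and pumping y need not keep the string in L(A).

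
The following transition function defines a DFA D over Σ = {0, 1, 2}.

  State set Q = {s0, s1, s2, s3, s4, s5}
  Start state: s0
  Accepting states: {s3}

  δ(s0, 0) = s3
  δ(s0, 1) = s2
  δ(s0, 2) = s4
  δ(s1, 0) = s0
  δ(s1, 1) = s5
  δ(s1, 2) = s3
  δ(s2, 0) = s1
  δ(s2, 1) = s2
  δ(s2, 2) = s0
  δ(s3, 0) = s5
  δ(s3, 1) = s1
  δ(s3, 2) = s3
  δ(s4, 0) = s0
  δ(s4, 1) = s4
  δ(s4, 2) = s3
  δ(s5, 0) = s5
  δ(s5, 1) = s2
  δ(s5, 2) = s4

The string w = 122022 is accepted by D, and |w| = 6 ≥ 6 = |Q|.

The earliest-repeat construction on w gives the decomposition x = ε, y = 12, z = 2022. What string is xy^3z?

xy^3z = ε·12·12·12·2022 = 1212122022.
Reading y = 12 takes D from s0 back to s0, so after x·y·y·y the machine is still in s0, and z then leads to the accepting state s3. Hence 1212122022 ∈ L(D).

1212122022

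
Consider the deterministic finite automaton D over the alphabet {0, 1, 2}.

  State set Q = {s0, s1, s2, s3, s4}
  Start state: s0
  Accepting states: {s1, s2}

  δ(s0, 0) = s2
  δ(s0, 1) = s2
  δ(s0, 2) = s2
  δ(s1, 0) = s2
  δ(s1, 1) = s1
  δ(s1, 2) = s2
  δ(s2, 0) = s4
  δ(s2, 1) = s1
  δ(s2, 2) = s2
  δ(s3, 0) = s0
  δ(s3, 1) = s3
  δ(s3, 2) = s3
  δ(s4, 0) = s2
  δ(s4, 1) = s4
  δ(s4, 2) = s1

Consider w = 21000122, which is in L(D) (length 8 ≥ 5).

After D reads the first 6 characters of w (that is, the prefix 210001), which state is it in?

s1

State sequence: s0 -2-> s2 -1-> s1 -0-> s2 -0-> s4 -0-> s2 -1-> s1

After reading 6 characters, D is in state s1.
(This kind of state-tracing is the core of the pumping-lemma construction: with 5 states, pigeonhole forces a repeat within the first 5 steps.)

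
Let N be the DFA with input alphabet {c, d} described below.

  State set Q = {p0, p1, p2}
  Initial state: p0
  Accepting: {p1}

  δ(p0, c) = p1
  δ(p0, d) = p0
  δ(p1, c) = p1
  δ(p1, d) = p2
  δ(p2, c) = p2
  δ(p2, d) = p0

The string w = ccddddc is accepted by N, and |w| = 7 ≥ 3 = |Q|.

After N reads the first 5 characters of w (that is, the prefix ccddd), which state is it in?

Run of N on the first 5 characters of w = c c d d d:
  step 0: p0  (start)
  step 1: p1  (read c: p0→p1)
  step 2: p1  (read c: p1→p1)
  step 3: p2  (read d: p1→p2)
  step 4: p0  (read d: p2→p0)
  step 5: p0  (read d: p0→p0)

After reading 5 characters, N is in state p0.

p0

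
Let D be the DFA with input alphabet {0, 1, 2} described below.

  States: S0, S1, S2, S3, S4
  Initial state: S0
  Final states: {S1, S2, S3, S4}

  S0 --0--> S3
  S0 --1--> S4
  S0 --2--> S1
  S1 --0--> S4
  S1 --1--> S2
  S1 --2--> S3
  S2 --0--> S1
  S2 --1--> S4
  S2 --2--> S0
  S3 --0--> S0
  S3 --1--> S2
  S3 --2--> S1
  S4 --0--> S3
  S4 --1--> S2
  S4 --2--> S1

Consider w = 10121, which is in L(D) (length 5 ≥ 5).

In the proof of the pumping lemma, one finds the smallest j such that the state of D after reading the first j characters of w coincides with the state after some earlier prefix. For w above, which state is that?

State sequence: S0 -1-> S4 -0-> S3 -1-> S2 -2-> S0 -1-> S4
First repeat at step 4: S0 was already visited.

The earliest repeat is at step j = 4: D is in S0, which it already visited at step i = 0.
Since D has 5 states, any run of length ≥ 5 visits 5+1 states, so by pigeonhole some state repeats within the first 5 steps — that repeat gives the pumpable loop.

S0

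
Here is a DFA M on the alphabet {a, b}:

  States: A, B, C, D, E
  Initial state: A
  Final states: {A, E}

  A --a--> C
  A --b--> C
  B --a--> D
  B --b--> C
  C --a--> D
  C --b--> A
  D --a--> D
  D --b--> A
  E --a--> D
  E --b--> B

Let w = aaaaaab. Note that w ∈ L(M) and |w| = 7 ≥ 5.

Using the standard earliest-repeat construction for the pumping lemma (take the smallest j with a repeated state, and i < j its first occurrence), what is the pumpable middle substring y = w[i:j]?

State sequence: A -a-> C -a-> D -a-> D -a-> D -a-> D -a-> D -b-> A
First repeat at step 3: D was already visited.

So i = 2, j = 3, giving x = w[0:2] = aa, y = w[2:3] = a, z = w[3:7] = aaab.
Check: |xy| = 3 ≤ 5 and |y| = 1 ≥ 1. Reading y takes M from D back to D, so every xyⁱz is accepted.
With |Q| = 5, pigeonhole forces a state repeat no later than step 5; the substring read between the first and second visits to that state can be pumped.

a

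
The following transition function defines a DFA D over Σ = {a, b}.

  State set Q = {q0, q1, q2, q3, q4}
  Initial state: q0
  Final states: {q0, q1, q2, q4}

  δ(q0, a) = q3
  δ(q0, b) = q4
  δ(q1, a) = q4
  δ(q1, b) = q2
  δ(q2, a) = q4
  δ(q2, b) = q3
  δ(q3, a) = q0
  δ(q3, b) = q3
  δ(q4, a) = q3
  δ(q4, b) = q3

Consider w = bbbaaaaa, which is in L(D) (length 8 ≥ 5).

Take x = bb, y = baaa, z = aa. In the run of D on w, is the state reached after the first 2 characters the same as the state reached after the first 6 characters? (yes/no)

no

Run of D on the first 6 characters of w = b b b a a a:
  step 0: q0  (start)
  step 1: q4  (read b: q0→q4)
  step 2: q3  (read b: q4→q3)
  step 3: q3  (read b: q3→q3)
  step 4: q0  (read a: q3→q0)
  step 5: q3  (read a: q0→q3)
  step 6: q0  (read a: q3→q0)

After x (step 2): q3. After xy (step 6): q0.
They differ (q3 ≠ q0), so y is not a cycle from the state after x; this split is not the one the pumping-lemma construction produces, and pumping y need not keep the string in L(D).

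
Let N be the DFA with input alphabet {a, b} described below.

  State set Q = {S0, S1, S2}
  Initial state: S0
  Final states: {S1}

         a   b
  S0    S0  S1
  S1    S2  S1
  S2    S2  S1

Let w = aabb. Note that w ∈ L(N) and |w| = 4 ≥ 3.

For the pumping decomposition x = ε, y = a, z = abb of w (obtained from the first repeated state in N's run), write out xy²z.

xy^2z = ε·a·a·abb = aaabb.
Reading y = a takes N from S0 back to S0, so after x·y·y the machine is still in S0, and z then leads to the accepting state S1. Hence aaabb ∈ L(N).

aaabb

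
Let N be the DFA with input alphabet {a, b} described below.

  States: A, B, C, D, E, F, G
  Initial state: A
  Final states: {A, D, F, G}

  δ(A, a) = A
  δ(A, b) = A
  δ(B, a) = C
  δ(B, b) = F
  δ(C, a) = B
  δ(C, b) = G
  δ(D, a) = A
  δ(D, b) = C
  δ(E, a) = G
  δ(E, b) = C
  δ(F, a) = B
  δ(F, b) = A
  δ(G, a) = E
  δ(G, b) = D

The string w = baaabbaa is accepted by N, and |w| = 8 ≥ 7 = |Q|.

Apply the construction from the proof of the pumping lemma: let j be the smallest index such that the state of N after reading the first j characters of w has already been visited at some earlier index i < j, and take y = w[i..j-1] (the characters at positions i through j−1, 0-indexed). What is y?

State sequence: A -b-> A -a-> A -a-> A -a-> A -b-> A -b-> A -a-> A -a-> A
First repeat at step 1: A was already visited.

So i = 0, j = 1, giving x = w[0:0] = ε, y = w[0:1] = b, z = w[1:8] = aaabbaa.
Check: |xy| = 1 ≤ 7 and |y| = 1 ≥ 1. Reading y takes N from A back to A, so every xyⁱz is accepted.
Since N has 7 states, any run of length ≥ 7 visits 7+1 states, so by pigeonhole some state repeats within the first 7 steps — that repeat gives the pumpable loop.

b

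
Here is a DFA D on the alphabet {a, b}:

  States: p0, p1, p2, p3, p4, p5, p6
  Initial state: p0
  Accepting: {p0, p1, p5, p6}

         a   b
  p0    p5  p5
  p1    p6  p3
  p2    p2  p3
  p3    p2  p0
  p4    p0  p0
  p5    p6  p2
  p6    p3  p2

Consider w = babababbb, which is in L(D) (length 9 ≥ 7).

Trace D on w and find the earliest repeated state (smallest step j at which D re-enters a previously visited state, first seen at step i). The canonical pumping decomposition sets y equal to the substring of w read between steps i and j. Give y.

a

Run of D on w = b a b a b a b b b:
  step 0: p0  (start)
  step 1: p5  (read b: p0→p5)
  step 2: p6  (read a: p5→p6)
  step 3: p2  (read b: p6→p2)
  step 4: p2  (read a: p2→p2)   ← first repeat (p2 seen earlier)
  step 5: p3  (read b: p2→p3)
  step 6: p2  (read a: p3→p2)
  step 7: p3  (read b: p2→p3)
  step 8: p0  (read b: p3→p0)
  step 9: p5  (read b: p0→p5)

So i = 3, j = 4, giving x = w[0:3] = bab, y = w[3:4] = a, z = w[4:9] = babbb.
Check: |xy| = 4 ≤ 7 and |y| = 1 ≥ 1. Reading y takes D from p2 back to p2, so every xyⁱz is accepted.
Since D has 7 states, any run of length ≥ 7 visits 7+1 states, so by pigeonhole some state repeats within the first 7 steps — that repeat gives the pumpable loop.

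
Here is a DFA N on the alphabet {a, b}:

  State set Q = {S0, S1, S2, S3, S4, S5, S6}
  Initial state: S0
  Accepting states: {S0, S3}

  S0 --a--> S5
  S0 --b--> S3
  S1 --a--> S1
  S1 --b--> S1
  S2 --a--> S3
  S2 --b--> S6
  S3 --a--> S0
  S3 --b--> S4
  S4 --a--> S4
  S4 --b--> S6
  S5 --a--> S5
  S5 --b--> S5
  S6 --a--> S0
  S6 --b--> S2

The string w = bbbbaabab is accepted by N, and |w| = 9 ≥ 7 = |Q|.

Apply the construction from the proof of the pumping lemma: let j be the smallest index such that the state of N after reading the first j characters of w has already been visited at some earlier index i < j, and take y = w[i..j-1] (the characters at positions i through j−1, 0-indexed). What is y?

State sequence: S0 -b-> S3 -b-> S4 -b-> S6 -b-> S2 -a-> S3 -a-> S0 -b-> S3 -a-> S0 -b-> S3
First repeat at step 5: S3 was already visited.

So i = 1, j = 5, giving x = w[0:1] = b, y = w[1:5] = bbba, z = w[5:9] = abab.
Check: |xy| = 5 ≤ 7 and |y| = 4 ≥ 1. Reading y takes N from S3 back to S3, so every xyⁱz is accepted.

bbba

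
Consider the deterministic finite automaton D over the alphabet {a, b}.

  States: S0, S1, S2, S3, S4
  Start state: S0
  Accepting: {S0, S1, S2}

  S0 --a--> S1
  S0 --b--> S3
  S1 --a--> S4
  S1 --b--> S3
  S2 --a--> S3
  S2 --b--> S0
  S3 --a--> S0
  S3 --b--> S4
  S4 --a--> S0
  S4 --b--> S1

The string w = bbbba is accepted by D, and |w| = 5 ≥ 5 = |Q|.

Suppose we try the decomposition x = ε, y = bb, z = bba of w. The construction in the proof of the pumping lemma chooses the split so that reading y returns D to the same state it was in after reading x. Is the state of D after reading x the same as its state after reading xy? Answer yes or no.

no

State sequence: S0 -b-> S3 -b-> S4

After x (step 0): S0. After xy (step 2): S4.
They differ (S0 ≠ S4), so y is not a cycle from the state after x; this split is not the one the pumping-lemma construction produces, and pumping y need not keep the string in L(D).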